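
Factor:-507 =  - 3^1*13^2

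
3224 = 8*403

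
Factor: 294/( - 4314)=  -  7^2 * 719^(-1) = - 49/719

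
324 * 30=9720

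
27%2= 1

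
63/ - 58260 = -21/19420 = - 0.00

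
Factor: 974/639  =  2^1*3^( - 2 )*71^( -1 )*487^1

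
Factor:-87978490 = - 2^1*5^1*8797849^1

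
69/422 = 69/422  =  0.16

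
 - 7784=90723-98507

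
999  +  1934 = 2933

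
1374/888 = 1 + 81/148= 1.55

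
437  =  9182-8745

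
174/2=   87=87.00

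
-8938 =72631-81569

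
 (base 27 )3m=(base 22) 4F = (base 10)103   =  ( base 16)67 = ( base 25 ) 43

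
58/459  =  58/459=0.13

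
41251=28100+13151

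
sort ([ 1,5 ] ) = [ 1,5 ]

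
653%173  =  134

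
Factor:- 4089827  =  -7^1*584261^1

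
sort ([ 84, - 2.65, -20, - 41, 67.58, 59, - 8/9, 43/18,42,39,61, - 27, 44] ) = [ - 41, - 27, - 20,  -  2.65, - 8/9,43/18, 39, 42, 44, 59 , 61,67.58, 84 ] 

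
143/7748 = 11/596 = 0.02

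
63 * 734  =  46242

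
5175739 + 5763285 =10939024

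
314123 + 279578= 593701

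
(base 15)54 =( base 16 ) 4f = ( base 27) 2p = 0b1001111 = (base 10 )79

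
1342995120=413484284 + 929510836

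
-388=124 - 512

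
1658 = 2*829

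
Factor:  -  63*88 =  - 2^3*3^2*7^1*11^1 = -5544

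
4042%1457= 1128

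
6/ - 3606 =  - 1 + 600/601 = - 0.00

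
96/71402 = 48/35701  =  0.00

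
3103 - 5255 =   -  2152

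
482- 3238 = -2756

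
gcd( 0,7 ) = 7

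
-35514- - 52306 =16792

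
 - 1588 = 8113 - 9701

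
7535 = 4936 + 2599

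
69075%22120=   2715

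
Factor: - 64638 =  - 2^1 * 3^5 * 7^1*19^1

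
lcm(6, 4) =12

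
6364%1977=433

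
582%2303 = 582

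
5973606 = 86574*69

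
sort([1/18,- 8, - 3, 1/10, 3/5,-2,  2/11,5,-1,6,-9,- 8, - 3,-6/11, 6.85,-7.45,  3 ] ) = [-9,  -  8, - 8, - 7.45 , - 3,-3,-2,-1, - 6/11, 1/18,1/10,  2/11 , 3/5, 3, 5, 6, 6.85 ]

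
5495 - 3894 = 1601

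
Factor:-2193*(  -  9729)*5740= 122466900780=2^2*3^3 *5^1*7^1*17^1*23^1 * 41^1*43^1  *  47^1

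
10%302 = 10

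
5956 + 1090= 7046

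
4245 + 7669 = 11914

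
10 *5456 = 54560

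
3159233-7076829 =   -  3917596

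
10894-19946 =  - 9052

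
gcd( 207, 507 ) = 3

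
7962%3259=1444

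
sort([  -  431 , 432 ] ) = [ - 431, 432]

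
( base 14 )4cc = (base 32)u4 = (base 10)964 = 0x3C4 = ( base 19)2CE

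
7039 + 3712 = 10751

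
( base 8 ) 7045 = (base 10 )3621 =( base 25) 5jl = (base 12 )2119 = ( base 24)66l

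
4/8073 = 4/8073=0.00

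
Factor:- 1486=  - 2^1*743^1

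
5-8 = -3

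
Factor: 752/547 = 2^4*47^1*547^ (  -  1)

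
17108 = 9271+7837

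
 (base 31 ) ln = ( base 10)674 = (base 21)1B2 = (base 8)1242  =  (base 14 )362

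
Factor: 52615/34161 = 3^( - 1)*5^1*17^1 * 59^( - 1 )*193^( - 1)*619^1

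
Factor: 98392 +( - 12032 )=86360 =2^3*5^1*17^1 * 127^1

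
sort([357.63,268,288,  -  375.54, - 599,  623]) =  [ - 599, - 375.54,268,288 , 357.63, 623]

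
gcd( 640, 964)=4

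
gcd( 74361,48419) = 7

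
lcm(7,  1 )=7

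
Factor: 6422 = 2^1*13^2*19^1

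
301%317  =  301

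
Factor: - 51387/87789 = - 7^1*13^( - 1 )*2251^(- 1 ) * 2447^1 = - 17129/29263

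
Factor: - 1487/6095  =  -5^ ( - 1 )*23^ (  -  1)*53^(- 1)*1487^1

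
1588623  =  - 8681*(-183 )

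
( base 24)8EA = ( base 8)11532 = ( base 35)41J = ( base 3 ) 20210111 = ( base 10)4954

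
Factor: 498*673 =2^1*3^1 *83^1*673^1 =335154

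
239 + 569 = 808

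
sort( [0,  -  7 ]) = [ - 7,0]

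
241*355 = 85555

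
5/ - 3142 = -1+3137/3142= - 0.00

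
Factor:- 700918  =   - 2^1 * 350459^1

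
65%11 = 10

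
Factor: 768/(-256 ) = -3^1 = - 3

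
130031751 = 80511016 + 49520735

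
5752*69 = 396888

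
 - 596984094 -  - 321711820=  -  275272274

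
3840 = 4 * 960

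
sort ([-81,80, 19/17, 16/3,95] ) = [  -  81, 19/17,16/3, 80, 95]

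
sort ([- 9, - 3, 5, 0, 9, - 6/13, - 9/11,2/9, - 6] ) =[ -9, - 6,  -  3,- 9/11,  -  6/13,0,2/9, 5,9]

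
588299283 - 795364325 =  - 207065042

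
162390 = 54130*3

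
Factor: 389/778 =2^ ( - 1)=1/2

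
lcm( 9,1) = 9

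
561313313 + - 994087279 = - 432773966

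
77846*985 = 76678310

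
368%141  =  86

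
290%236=54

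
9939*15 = 149085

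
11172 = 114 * 98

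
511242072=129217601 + 382024471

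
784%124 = 40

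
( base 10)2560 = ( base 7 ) 10315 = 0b101000000000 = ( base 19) 71E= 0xA00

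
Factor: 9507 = 3^1*3169^1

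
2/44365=2/44365 = 0.00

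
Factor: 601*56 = 2^3*7^1*601^1 = 33656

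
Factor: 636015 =3^1  *  5^1 *109^1*389^1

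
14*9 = 126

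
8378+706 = 9084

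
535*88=47080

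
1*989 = 989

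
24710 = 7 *3530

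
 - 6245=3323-9568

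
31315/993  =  31315/993 = 31.54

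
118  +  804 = 922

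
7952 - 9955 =-2003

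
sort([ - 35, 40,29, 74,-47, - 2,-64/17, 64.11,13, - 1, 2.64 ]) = [ - 47, - 35, - 64/17, - 2, - 1, 2.64,13, 29,40, 64.11, 74] 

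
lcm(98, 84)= 588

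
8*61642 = 493136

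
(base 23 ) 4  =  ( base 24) 4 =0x4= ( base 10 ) 4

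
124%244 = 124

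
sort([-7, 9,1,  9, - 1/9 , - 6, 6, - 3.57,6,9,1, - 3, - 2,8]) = [ - 7, -6 , - 3.57,-3,  -  2,-1/9, 1, 1, 6, 6,8, 9, 9, 9]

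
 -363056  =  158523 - 521579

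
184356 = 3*61452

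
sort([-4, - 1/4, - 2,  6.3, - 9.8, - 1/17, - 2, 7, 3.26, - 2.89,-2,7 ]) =[ - 9.8, - 4, - 2.89, - 2 , - 2, - 2 , - 1/4 , - 1/17,3.26, 6.3,  7,7] 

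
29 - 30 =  - 1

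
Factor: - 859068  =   - 2^2*3^2*7^2*487^1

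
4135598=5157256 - 1021658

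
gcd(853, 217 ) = 1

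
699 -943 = -244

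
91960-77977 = 13983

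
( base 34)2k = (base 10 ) 88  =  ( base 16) 58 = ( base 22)40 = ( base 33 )2M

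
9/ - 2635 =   -  9/2635 = - 0.00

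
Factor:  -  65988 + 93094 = 2^1*13553^1 = 27106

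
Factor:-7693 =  - 7^2 *157^1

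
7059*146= 1030614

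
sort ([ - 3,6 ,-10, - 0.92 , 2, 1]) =[  -  10, - 3,-0.92,1 , 2 , 6 ] 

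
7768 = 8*971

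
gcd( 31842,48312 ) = 1098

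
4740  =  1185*4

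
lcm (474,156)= 12324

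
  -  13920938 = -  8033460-5887478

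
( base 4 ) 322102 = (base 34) 37O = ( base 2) 111010010010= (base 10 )3730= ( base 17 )cf7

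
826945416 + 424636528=1251581944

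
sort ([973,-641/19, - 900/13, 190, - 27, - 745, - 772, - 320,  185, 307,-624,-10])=[ - 772, - 745, - 624, - 320,-900/13,  -  641/19, - 27, - 10, 185, 190,307, 973 ]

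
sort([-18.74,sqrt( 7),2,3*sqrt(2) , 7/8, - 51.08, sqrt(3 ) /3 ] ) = [ - 51.08, - 18.74,sqrt(  3)/3, 7/8 , 2, sqrt( 7),3*sqrt( 2) ] 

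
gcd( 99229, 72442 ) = 1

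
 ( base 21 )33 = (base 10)66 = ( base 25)2g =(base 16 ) 42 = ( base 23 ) 2K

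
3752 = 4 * 938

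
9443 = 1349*7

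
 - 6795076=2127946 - 8923022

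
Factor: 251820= 2^2*3^2*5^1 * 1399^1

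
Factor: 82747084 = 2^2*7^2*443^1*953^1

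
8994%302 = 236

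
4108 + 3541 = 7649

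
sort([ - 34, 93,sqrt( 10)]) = [ - 34, sqrt( 10), 93]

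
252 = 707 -455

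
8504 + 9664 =18168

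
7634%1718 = 762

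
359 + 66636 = 66995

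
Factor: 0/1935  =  0^1  =  0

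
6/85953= 2/28651  =  0.00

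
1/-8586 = -1+8585/8586 = -0.00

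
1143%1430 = 1143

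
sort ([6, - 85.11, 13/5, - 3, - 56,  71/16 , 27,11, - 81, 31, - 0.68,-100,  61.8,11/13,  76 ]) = [ - 100, - 85.11, - 81, -56, - 3, - 0.68, 11/13,13/5, 71/16,  6,11, 27 , 31,61.8, 76 ] 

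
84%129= 84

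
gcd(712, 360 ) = 8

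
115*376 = 43240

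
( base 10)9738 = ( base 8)23012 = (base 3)111100200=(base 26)eae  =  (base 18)1c10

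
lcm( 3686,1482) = 143754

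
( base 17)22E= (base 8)1162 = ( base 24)122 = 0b1001110010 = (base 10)626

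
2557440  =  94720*27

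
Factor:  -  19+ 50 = 31^1 = 31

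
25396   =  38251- 12855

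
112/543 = 112/543 = 0.21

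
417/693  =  139/231 = 0.60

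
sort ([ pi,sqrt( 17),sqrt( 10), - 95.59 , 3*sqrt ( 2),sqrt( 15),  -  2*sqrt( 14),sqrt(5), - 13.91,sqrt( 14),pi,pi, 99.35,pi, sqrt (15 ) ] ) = [ - 95.59, - 13.91, - 2*sqrt( 14 ), sqrt( 5),pi,pi,pi,pi, sqrt( 10), sqrt( 14 ),sqrt( 15 ),sqrt( 15 ), sqrt( 17), 3*sqrt ( 2),99.35 ]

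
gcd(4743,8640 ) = 9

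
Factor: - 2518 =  - 2^1*1259^1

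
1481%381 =338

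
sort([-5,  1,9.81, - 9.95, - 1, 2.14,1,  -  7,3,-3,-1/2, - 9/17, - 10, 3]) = [-10, - 9.95 ,-7,-5, -3,- 1,-9/17,-1/2, 1,  1, 2.14, 3,3, 9.81]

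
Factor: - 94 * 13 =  - 1222 = - 2^1*13^1 *47^1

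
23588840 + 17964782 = 41553622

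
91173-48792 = 42381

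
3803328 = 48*79236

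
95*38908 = 3696260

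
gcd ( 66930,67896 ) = 138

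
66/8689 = 66/8689 = 0.01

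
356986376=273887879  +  83098497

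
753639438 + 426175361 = 1179814799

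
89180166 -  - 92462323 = 181642489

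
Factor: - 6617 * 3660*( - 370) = 2^3*3^1*5^2*13^1 *37^1*61^1*509^1 =8960741400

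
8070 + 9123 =17193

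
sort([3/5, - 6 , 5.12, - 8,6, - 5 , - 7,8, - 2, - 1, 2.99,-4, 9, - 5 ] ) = [ - 8, - 7, - 6 , - 5, - 5 ,-4, - 2, - 1, 3/5, 2.99,5.12, 6,8, 9]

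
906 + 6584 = 7490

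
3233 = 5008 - 1775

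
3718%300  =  118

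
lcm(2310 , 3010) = 99330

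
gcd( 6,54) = 6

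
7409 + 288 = 7697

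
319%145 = 29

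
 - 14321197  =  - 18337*781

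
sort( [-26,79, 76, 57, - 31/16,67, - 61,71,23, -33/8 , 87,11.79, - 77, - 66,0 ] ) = [-77, - 66,-61, - 26,-33/8,-31/16,0,11.79,23 , 57,67, 71, 76, 79,  87]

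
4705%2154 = 397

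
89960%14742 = 1508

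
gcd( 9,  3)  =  3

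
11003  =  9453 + 1550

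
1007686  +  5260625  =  6268311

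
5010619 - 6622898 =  - 1612279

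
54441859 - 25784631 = 28657228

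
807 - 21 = 786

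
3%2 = 1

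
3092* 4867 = 15048764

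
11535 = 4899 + 6636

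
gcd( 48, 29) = 1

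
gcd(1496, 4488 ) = 1496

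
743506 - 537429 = 206077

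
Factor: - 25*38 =-950 = - 2^1 * 5^2 * 19^1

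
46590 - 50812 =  - 4222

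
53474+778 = 54252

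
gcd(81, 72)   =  9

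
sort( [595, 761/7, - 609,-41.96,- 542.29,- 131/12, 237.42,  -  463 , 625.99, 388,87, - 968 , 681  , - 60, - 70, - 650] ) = [ - 968, - 650, - 609 , - 542.29,  -  463, - 70,-60, - 41.96 , - 131/12,87,761/7,237.42, 388,595,625.99, 681 ] 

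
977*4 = 3908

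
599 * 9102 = 5452098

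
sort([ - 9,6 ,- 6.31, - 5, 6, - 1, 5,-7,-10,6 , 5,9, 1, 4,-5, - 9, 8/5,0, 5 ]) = [ -10, - 9, - 9, - 7, - 6.31, - 5,  -  5, - 1, 0, 1,8/5, 4,5,5, 5,6,  6,  6, 9] 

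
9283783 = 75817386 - 66533603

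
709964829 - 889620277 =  - 179655448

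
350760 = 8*43845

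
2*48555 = 97110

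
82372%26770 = 2062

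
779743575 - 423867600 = 355875975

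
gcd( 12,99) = 3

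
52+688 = 740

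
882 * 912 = 804384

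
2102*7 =14714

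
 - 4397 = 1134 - 5531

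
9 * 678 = 6102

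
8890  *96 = 853440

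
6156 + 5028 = 11184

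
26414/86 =13207/43=307.14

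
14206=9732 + 4474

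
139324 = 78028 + 61296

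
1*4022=4022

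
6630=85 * 78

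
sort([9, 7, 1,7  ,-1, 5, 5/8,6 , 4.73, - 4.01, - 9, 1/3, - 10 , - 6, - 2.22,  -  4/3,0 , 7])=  [ - 10 , - 9, - 6,-4.01, - 2.22, - 4/3,  -  1, 0 , 1/3,5/8, 1,4.73 , 5, 6, 7, 7, 7,9]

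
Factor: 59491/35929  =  19^( - 1 )*31^( - 1)*41^1* 61^( - 1) *1451^1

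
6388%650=538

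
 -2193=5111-7304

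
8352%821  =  142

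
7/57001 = 1/8143 = 0.00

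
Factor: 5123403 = 3^2*569267^1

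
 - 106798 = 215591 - 322389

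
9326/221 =9326/221 = 42.20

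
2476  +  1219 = 3695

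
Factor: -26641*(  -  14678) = 391036598 = 2^1*41^1*179^1 * 26641^1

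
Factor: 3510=2^1 *3^3 * 5^1*13^1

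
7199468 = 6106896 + 1092572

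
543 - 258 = 285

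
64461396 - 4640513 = 59820883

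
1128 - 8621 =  - 7493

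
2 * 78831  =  157662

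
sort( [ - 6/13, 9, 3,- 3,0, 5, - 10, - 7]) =[- 10, - 7, - 3, - 6/13, 0,  3,5,9]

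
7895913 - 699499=7196414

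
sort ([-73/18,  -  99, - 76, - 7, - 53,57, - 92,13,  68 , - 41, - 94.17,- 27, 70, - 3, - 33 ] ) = [-99, - 94.17, -92, -76,-53, - 41,- 33,  -  27, - 7, - 73/18, - 3,13,57, 68, 70]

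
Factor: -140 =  - 2^2*5^1*7^1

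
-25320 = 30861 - 56181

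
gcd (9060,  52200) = 60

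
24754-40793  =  -16039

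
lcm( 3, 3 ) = 3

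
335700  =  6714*50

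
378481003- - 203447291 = 581928294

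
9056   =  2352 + 6704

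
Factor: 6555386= 2^1*3277693^1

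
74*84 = 6216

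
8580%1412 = 108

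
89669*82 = 7352858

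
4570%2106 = 358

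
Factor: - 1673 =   -  7^1 * 239^1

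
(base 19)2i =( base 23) 2A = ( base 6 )132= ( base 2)111000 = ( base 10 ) 56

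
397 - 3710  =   - 3313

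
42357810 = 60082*705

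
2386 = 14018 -11632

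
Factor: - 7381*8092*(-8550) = 2^3 * 3^2 * 5^2*7^1*11^2*17^2*19^1*61^1 = 510666294600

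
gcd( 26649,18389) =7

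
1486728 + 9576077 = 11062805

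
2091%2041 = 50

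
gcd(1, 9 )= 1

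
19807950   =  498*39775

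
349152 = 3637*96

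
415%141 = 133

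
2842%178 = 172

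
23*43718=1005514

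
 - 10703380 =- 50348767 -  - 39645387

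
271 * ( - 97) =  - 26287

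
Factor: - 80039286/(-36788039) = 2^1*3^3*19^1 * 181^1 *431^1*36788039^(- 1)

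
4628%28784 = 4628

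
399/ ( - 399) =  - 1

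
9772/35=279 + 1/5 = 279.20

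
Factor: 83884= 2^2*67^1*313^1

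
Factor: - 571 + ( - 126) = - 697 =- 17^1*41^1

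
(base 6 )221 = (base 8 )125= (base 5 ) 320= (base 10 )85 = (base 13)67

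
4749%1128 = 237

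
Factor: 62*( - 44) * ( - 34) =92752 = 2^4*11^1*17^1*31^1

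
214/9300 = 107/4650 = 0.02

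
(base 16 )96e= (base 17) 860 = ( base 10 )2414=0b100101101110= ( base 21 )59K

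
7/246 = 7/246 = 0.03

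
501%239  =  23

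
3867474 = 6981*554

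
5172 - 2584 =2588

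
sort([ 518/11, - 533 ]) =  [ - 533 , 518/11 ]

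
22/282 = 11/141  =  0.08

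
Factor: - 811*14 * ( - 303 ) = 3440262 = 2^1*3^1 * 7^1*101^1*811^1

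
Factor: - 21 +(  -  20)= - 41^1 =- 41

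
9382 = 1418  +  7964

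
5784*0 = 0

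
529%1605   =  529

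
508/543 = 508/543 = 0.94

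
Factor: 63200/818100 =632/8181 = 2^3*3^( - 4 )*79^1*101^(-1)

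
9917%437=303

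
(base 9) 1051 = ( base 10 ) 775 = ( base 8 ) 1407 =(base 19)22F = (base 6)3331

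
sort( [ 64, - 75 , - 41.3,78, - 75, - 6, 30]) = [ - 75, - 75, - 41.3,  -  6,30,  64, 78]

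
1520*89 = 135280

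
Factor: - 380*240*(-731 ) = 2^6*3^1*5^2*17^1 * 19^1 * 43^1=66667200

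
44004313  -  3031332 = 40972981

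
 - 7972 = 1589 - 9561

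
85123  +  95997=181120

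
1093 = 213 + 880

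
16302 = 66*247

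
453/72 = 6+7/24=6.29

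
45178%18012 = 9154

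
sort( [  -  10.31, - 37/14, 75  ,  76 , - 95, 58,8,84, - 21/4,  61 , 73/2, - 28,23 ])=[ - 95, - 28, - 10.31, - 21/4, - 37/14, 8,23,73/2, 58, 61, 75,  76 , 84]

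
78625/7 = 11232+1/7 = 11232.14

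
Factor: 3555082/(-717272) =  - 2^( - 2 ) * 89659^( - 1 )*1777541^1 = - 1777541/358636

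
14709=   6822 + 7887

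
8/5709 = 8/5709 = 0.00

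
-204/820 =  - 1 + 154/205 =- 0.25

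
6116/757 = 6116/757 = 8.08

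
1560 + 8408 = 9968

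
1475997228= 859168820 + 616828408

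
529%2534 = 529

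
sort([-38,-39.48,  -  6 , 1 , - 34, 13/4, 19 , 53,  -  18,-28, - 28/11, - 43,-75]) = [-75,-43, - 39.48 , -38,  -  34, - 28,-18, - 6, - 28/11, 1,13/4, 19,53] 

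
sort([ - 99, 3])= [  -  99,  3] 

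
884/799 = 52/47 = 1.11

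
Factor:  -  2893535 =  -5^1 * 53^1*61^1* 179^1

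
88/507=88/507  =  0.17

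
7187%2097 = 896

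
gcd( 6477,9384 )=51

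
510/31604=255/15802  =  0.02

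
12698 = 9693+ 3005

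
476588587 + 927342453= 1403931040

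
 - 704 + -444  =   - 1148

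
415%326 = 89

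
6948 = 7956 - 1008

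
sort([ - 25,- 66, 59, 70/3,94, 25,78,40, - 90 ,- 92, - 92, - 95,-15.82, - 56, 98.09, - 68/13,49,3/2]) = [  -  95, - 92,-92, - 90,-66,- 56,-25,- 15.82,  -  68/13,3/2,  70/3,25, 40, 49,59,78,94,98.09] 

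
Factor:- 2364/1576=-3/2= - 2^(-1)*3^1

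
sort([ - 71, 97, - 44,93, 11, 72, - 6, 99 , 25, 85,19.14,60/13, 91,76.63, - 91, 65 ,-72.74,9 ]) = [ - 91, - 72.74, - 71, - 44, -6, 60/13, 9,11, 19.14, 25,65,72, 76.63, 85, 91,  93, 97, 99 ] 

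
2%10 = 2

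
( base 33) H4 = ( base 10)565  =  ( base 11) 474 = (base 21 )15j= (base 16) 235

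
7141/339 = 21+22/339  =  21.06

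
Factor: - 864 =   -  2^5*3^3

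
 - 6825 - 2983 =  - 9808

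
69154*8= 553232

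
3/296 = 3/296 = 0.01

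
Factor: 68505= 3^1  *5^1*4567^1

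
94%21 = 10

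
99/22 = 9/2 = 4.50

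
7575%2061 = 1392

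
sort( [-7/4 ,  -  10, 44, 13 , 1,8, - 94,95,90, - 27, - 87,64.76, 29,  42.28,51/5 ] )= [ - 94, - 87,- 27,-10,-7/4 , 1,8 , 51/5 , 13 , 29,42.28, 44,64.76,90,95 ]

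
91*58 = 5278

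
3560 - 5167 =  - 1607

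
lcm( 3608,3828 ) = 313896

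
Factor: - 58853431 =-7^1* 13^1 *19^1 * 34039^1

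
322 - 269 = 53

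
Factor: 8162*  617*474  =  2^2*3^1 * 7^1*11^1*53^1 * 79^1*617^1 = 2387042196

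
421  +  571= 992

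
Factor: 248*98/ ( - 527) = -784/17 = - 2^4*7^2*17^ (-1)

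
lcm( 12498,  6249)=12498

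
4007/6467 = 4007/6467 = 0.62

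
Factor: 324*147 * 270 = 12859560 = 2^3*3^8 * 5^1*7^2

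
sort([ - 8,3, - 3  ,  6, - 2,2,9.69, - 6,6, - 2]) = [ - 8, - 6, - 3, - 2,  -  2,2,3,6, 6,  9.69]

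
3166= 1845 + 1321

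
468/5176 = 117/1294 = 0.09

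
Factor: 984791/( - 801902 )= - 2^( - 1 )*23^1*47^1*547^ ( - 1)*733^ ( - 1)*911^1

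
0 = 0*61099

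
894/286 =447/143 = 3.13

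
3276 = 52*63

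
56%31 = 25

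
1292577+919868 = 2212445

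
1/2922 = 1/2922  =  0.00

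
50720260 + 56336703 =107056963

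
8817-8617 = 200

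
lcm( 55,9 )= 495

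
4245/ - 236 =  - 4245/236 = -17.99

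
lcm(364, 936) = 6552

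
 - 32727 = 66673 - 99400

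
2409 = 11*219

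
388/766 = 194/383 = 0.51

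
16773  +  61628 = 78401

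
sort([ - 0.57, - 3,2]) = [ - 3, - 0.57 , 2]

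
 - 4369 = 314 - 4683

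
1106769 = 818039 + 288730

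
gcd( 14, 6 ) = 2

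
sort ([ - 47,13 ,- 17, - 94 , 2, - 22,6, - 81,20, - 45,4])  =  [  -  94, - 81, - 47,- 45, - 22 , - 17,2,4,6, 13,20]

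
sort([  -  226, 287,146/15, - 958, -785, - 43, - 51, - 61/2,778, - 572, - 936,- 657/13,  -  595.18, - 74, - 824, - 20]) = [ - 958, - 936, - 824,- 785, -595.18  , - 572,-226, - 74,- 51, - 657/13, - 43,  -  61/2, -20, 146/15, 287 , 778] 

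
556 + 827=1383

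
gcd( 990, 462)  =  66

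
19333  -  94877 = - 75544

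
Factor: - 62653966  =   - 2^1 * 31326983^1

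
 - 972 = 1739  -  2711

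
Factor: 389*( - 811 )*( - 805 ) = 253960595 = 5^1 * 7^1 * 23^1*389^1  *811^1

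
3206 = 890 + 2316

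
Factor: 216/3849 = 72/1283  =  2^3*3^2*1283^(-1)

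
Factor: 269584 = 2^4*7^1*29^1*83^1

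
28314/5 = 28314/5 = 5662.80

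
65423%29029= 7365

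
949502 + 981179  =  1930681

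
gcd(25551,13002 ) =3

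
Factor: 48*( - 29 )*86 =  - 2^5*3^1*29^1*43^1= -  119712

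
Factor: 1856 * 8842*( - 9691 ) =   -  159036597632 = - 2^7 * 11^1*29^1*881^1*4421^1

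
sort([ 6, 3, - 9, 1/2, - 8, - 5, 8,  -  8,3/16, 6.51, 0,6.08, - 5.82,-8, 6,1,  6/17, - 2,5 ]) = [ - 9, - 8, - 8 , - 8, - 5.82, - 5, - 2,0, 3/16,6/17, 1/2,1, 3, 5,6 , 6 , 6.08,  6.51, 8 ]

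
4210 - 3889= 321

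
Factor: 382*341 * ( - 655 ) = -85321610 = -2^1*5^1* 11^1*31^1*131^1*191^1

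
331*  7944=2629464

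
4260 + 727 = 4987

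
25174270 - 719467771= - 694293501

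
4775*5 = 23875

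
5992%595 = 42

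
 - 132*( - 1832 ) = 241824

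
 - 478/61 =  -8 + 10/61=- 7.84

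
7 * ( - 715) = -5005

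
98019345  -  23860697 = 74158648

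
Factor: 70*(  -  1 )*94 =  - 6580 = - 2^2*5^1*7^1 * 47^1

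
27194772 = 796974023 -769779251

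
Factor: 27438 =2^1 *3^1*17^1*269^1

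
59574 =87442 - 27868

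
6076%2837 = 402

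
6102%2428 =1246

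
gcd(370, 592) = 74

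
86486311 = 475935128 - 389448817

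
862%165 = 37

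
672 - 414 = 258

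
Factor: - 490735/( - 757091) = 5^1 * 7^2*23^ (-1) * 2003^1*32917^( - 1)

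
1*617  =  617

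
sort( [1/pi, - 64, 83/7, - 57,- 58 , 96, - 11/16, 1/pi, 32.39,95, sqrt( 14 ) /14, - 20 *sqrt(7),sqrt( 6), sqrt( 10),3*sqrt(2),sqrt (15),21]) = [ - 64, - 58, - 57, - 20 * sqrt( 7 ), - 11/16,sqrt( 14)/14  ,  1/pi,1/pi , sqrt( 6 ),sqrt( 10),sqrt( 15 ),3* sqrt(2 ), 83/7,21 , 32.39,95,96]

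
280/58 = 140/29= 4.83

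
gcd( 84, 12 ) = 12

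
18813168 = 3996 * 4708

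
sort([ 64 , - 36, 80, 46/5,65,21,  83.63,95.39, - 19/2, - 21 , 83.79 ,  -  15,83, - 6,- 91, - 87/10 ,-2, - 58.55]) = [ - 91, -58.55, -36, - 21,  -  15 ,-19/2,  -  87/10, - 6, - 2, 46/5 , 21,64, 65,80,83, 83.63, 83.79 , 95.39 ] 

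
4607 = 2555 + 2052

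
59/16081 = 59/16081 = 0.00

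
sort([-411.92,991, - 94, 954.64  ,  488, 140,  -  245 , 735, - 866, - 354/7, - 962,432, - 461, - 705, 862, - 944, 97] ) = [ - 962, - 944,- 866, - 705,-461, - 411.92, - 245, - 94,-354/7, 97, 140, 432, 488,  735, 862,  954.64, 991 ] 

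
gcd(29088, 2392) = 8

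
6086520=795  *7656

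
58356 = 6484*9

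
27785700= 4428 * 6275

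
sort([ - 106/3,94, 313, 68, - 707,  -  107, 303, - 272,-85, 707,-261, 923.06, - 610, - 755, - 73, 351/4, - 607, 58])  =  [ - 755, - 707, - 610, - 607,-272 , - 261, - 107,- 85 , - 73, - 106/3,58  ,  68,351/4, 94,303, 313,707, 923.06 ] 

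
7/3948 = 1/564 = 0.00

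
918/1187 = 918/1187 = 0.77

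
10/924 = 5/462 = 0.01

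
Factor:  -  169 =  - 13^2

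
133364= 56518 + 76846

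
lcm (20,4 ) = 20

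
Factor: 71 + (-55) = 16 = 2^4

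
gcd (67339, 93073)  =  1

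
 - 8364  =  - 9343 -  - 979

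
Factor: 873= 3^2 *97^1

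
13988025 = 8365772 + 5622253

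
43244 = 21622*2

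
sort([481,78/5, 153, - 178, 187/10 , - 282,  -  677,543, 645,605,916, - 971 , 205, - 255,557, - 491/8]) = [ - 971, - 677, - 282, - 255, - 178, - 491/8, 78/5,187/10, 153, 205,481, 543 , 557,605 , 645, 916]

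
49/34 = 1+15/34 = 1.44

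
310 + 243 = 553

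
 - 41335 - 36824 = - 78159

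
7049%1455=1229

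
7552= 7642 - 90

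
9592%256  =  120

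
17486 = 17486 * 1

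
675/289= 675/289  =  2.34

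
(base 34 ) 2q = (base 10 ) 94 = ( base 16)5e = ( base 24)3m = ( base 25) 3j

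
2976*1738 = 5172288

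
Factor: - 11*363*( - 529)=3^1*11^3*23^2 = 2112297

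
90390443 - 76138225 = 14252218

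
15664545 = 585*26777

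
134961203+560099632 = 695060835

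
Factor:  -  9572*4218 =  - 40374696 = -2^3*3^1*19^1*37^1*2393^1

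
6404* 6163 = 39467852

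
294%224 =70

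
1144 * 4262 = 4875728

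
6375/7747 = 6375/7747 = 0.82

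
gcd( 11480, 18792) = 8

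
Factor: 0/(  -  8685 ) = 0 = 0^1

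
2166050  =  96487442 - 94321392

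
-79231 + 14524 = -64707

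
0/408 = 0= 0.00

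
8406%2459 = 1029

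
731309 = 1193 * 613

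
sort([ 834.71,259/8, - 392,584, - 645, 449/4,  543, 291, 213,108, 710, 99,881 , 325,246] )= [ - 645, - 392,259/8,99  ,  108,449/4,213 , 246,291,325, 543, 584,710, 834.71,881] 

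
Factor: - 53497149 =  - 3^1  *  23^1*97^1 * 7993^1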